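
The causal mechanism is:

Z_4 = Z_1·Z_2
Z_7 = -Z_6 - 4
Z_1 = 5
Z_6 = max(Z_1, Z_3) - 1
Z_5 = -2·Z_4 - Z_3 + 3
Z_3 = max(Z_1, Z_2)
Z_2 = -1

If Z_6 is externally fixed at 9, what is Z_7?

Intervening sets Z_6 = 9 and removes its equation (Z_6 = max(Z_1, Z_3) - 1).
Z_7 = -Z_6 - 4  [with Z_6=9]  = -13

-13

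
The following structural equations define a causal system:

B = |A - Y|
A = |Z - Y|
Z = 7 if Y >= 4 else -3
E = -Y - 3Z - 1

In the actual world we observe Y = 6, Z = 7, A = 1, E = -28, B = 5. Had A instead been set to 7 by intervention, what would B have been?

1

do(A=7) replaces the equation A = |Z - Y| with the constant A = 7.
B = |A - Y|  [with A=7, Y=6]  = 1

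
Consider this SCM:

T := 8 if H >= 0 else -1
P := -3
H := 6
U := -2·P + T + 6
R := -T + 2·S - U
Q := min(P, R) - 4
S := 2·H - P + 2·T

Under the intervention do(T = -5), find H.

Under do(T=-5), the mechanism T := 8 if H >= 0 else -1 is discarded; T is fixed at -5.
Since H is not a descendant of the intervened variable, it is unaffected.

6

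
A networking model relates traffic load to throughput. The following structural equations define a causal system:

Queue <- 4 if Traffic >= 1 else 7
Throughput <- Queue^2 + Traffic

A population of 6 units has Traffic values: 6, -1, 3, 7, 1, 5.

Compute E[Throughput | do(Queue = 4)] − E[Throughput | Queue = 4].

Under do(Queue=4), Queue's equation is replaced by Queue=4 for every unit. Per-unit Throughput: 22, 15, 19, 23, 17, 21. Mean = 19.5.
E[Throughput|Queue=4] averages over only the 5 units with Queue=4 (Traffic = 6, 3, 7, 1, 5): Throughput = 22, 19, 23, 17, 21, mean 20.4.
Difference = 19.5 − 20.4 = -0.9.

-0.9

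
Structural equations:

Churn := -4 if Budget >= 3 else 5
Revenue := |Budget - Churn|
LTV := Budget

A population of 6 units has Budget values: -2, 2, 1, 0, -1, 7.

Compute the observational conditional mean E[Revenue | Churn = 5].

Observing Churn=5 restricts to units where Churn's equation naturally yields 5: Budget ∈ {-2, 2, 1, 0, -1}. In that subpopulation Revenue = 7, 3, 4, 5, 6, mean 5.

5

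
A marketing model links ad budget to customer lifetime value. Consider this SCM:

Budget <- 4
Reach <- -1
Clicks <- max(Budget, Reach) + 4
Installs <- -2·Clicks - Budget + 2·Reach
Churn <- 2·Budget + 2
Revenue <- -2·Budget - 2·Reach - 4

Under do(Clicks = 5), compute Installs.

-16

The intervention breaks the incoming arrows to Clicks: Clicks <- max(Budget, Reach) + 4 no longer applies, and Clicks = 5.
Installs = -2·Clicks - Budget + 2·Reach  [with Clicks=5, Budget=4, Reach=-1]  = -16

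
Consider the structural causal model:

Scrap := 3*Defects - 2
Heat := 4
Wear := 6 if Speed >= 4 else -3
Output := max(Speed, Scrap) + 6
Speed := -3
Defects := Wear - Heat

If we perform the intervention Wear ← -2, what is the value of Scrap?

do(Wear=-2) replaces the equation Wear := 6 if Speed >= 4 else -3 with the constant Wear = -2.
Defects = Wear - Heat  [with Wear=-2, Heat=4]  = -6
Scrap = 3*Defects - 2  [with Defects=-6]  = -20

-20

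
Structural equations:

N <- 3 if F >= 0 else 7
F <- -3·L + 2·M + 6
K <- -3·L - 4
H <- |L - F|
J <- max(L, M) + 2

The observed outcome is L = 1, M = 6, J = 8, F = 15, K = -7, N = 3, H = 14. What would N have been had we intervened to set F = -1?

Under do(F=-1), the mechanism F <- -3·L + 2·M + 6 is discarded; F is fixed at -1.
N = 3 if F >= 0 else 7  [with F=-1]  = 7

7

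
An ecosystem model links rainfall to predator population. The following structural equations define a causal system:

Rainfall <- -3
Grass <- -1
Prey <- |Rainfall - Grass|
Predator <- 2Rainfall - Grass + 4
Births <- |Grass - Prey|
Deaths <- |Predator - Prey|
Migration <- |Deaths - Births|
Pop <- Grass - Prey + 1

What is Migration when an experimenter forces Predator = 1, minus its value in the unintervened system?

The intervention breaks the incoming arrows to Predator: Predator <- 2Rainfall - Grass + 4 no longer applies, and Predator = 1.
Prey = |Rainfall - Grass|  [with Rainfall=-3, Grass=-1]  = 2
Births = |Grass - Prey|  [with Grass=-1, Prey=2]  = 3
Deaths = |Predator - Prey|  [with Predator=1, Prey=2]  = 1
Migration = |Deaths - Births|  [with Deaths=1, Births=3]  = 2
Without intervention: Prey = |Rainfall - Grass|  [with Rainfall=-3, Grass=-1]  = 2; Predator = 2Rainfall - Grass + 4  [with Rainfall=-3, Grass=-1]  = -1; Births = |Grass - Prey|  [with Grass=-1, Prey=2]  = 3; Deaths = |Predator - Prey|  [with Predator=-1, Prey=2]  = 3; Migration = |Deaths - Births|  [with Deaths=3, Births=3]  = 0.
Change = 2 − 0 = 2.

2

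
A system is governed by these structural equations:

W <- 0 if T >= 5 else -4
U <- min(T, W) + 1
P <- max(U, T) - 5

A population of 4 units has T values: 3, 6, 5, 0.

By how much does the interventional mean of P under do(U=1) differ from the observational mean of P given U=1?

-1.75

do(U=1) breaks U's dependence on T. With U=1 fixed, P across the units is -2, 1, 0, -4, mean -1.25.
Conditioning on U=1 selects the 2 unit(s) with T ∈ {6, 5}. Their P values: 1, 0. Mean = 0.5.
Difference = -1.25 − 0.5 = -1.75.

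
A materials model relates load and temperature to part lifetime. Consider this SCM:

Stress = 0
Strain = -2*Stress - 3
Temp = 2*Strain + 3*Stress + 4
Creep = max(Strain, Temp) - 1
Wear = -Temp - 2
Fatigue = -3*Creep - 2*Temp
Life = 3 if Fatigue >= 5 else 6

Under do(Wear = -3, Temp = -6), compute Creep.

-4

Under do(Wear = -3, Temp = -6), each intervened variable's structural equation is replaced by its fixed value.
Strain = -2*Stress - 3  [with Stress=0]  = -3
Creep = max(Strain, Temp) - 1  [with Strain=-3, Temp=-6]  = -4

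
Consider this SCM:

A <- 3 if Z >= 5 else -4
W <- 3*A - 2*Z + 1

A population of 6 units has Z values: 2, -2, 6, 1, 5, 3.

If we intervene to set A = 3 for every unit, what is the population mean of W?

Under do(A=3), A's equation is replaced by A=3 for every unit. Per-unit W: 6, 14, -2, 8, 0, 4. Mean = 5.

5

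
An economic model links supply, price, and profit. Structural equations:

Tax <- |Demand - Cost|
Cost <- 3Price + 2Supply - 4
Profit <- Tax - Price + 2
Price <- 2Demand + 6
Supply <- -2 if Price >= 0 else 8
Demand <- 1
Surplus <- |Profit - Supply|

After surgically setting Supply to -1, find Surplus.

12

The intervention breaks the incoming arrows to Supply: Supply <- -2 if Price >= 0 else 8 no longer applies, and Supply = -1.
Price = 2Demand + 6  [with Demand=1]  = 8
Cost = 3Price + 2Supply - 4  [with Price=8, Supply=-1]  = 18
Tax = |Demand - Cost|  [with Demand=1, Cost=18]  = 17
Profit = Tax - Price + 2  [with Tax=17, Price=8]  = 11
Surplus = |Profit - Supply|  [with Profit=11, Supply=-1]  = 12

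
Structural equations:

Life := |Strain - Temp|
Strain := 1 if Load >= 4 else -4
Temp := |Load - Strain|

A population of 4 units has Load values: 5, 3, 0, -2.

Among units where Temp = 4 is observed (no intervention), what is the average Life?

E[Life|Temp=4] averages over only the 2 units with Temp=4 (Load = 5, 0): Life = 3, 8, mean 5.5.

5.5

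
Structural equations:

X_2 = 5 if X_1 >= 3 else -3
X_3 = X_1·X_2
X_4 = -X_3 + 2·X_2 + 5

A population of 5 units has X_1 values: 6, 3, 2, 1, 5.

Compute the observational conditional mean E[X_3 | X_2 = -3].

-4.5

E[X_3|X_2=-3] averages over only the 2 units with X_2=-3 (X_1 = 2, 1): X_3 = -6, -3, mean -4.5.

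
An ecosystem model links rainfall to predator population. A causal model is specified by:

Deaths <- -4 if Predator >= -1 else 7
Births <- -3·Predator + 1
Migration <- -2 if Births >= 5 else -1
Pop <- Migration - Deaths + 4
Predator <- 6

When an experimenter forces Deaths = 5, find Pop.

-2

do(Deaths=5) replaces the equation Deaths <- -4 if Predator >= -1 else 7 with the constant Deaths = 5.
Births = -3·Predator + 1  [with Predator=6]  = -17
Migration = -2 if Births >= 5 else -1  [with Births=-17]  = -1
Pop = Migration - Deaths + 4  [with Migration=-1, Deaths=5]  = -2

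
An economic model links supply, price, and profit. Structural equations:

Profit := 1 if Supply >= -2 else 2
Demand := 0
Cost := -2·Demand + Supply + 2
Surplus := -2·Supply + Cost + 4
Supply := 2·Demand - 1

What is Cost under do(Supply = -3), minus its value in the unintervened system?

The intervention breaks the incoming arrows to Supply: Supply := 2·Demand - 1 no longer applies, and Supply = -3.
Cost = -2·Demand + Supply + 2  [with Demand=0, Supply=-3]  = -1
Without intervention: Supply = 2·Demand - 1  [with Demand=0]  = -1; Cost = -2·Demand + Supply + 2  [with Demand=0, Supply=-1]  = 1.
Change = -1 − 1 = -2.

-2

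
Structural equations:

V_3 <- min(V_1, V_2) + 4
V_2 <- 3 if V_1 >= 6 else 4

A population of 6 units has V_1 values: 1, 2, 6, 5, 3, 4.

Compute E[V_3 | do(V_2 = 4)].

Every unit gets V_2=4 under the intervention. V_3 values become 5, 6, 8, 8, 7, 8; E[V_3|do(V_2=4)] = 7.

7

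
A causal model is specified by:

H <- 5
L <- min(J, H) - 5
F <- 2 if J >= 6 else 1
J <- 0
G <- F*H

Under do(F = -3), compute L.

-5

The intervention breaks the incoming arrows to F: F <- 2 if J >= 6 else 1 no longer applies, and F = -3.
L is not downstream of the intervention, so its value is determined by the original equations.
L = min(J, H) - 5  [with J=0, H=5]  = -5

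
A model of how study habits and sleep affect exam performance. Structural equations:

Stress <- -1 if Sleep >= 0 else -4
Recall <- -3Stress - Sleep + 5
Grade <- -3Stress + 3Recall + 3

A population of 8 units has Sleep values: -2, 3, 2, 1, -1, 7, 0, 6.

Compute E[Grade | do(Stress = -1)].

24

do(Stress=-1) breaks Stress's dependence on Sleep. With Stress=-1 fixed, Grade across the units is 36, 21, 24, 27, 33, 9, 30, 12, mean 24.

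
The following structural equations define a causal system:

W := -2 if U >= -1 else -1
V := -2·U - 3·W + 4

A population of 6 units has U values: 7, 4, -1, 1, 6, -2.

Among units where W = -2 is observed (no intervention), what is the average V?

3.2

Observing W=-2 restricts to units where W's equation naturally yields -2: U ∈ {7, 4, -1, 1, 6}. In that subpopulation V = -4, 2, 12, 8, -2, mean 3.2.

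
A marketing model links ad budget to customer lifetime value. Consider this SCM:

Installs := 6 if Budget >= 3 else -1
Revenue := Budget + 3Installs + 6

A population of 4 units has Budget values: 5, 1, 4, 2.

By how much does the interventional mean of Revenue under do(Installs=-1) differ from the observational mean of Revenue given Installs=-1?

1.5

Every unit gets Installs=-1 under the intervention. Revenue values become 8, 4, 7, 5; E[Revenue|do(Installs=-1)] = 6.
Observing Installs=-1 restricts to units where Installs's equation naturally yields -1: Budget ∈ {1, 2}. In that subpopulation Revenue = 4, 5, mean 4.5.
Difference = 6 − 4.5 = 1.5.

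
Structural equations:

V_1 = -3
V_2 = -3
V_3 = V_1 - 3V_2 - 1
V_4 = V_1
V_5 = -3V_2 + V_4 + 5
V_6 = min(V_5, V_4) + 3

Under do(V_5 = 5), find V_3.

do(V_5=5) replaces the equation V_5 = -3V_2 + V_4 + 5 with the constant V_5 = 5.
V_3 is not downstream of the intervention, so its value is determined by the original equations.
V_3 = V_1 - 3V_2 - 1  [with V_1=-3, V_2=-3]  = 5

5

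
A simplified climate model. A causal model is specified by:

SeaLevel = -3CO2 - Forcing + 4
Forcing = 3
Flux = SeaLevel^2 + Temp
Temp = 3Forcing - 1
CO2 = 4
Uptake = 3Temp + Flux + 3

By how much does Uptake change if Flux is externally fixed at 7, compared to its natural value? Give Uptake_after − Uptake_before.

-122

The intervention breaks the incoming arrows to Flux: Flux = SeaLevel^2 + Temp no longer applies, and Flux = 7.
Temp = 3Forcing - 1  [with Forcing=3]  = 8
Uptake = 3Temp + Flux + 3  [with Temp=8, Flux=7]  = 34
Without intervention: Temp = 3Forcing - 1  [with Forcing=3]  = 8; SeaLevel = -3CO2 - Forcing + 4  [with CO2=4, Forcing=3]  = -11; Flux = SeaLevel^2 + Temp  [with SeaLevel=-11, Temp=8]  = 129; Uptake = 3Temp + Flux + 3  [with Temp=8, Flux=129]  = 156.
Change = 34 − 156 = -122.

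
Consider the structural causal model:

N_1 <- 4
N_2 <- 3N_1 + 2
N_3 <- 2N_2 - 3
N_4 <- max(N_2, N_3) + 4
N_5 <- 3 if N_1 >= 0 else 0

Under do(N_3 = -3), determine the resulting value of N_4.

The intervention breaks the incoming arrows to N_3: N_3 <- 2N_2 - 3 no longer applies, and N_3 = -3.
N_2 = 3N_1 + 2  [with N_1=4]  = 14
N_4 = max(N_2, N_3) + 4  [with N_2=14, N_3=-3]  = 18

18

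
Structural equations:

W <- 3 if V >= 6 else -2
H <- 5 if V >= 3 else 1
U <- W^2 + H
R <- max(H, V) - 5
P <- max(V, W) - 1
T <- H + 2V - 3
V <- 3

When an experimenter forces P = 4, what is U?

The intervention breaks the incoming arrows to P: P <- max(V, W) - 1 no longer applies, and P = 4.
U is not downstream of the intervention, so its value is determined by the original equations.
W = 3 if V >= 6 else -2  [with V=3]  = -2
H = 5 if V >= 3 else 1  [with V=3]  = 5
U = W^2 + H  [with W=-2, H=5]  = 9

9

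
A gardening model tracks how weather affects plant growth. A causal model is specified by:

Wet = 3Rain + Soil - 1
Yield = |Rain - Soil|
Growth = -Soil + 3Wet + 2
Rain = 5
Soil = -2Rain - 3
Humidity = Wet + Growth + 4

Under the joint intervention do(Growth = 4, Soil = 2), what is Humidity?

24

The joint intervention fixes Growth = 4, Soil = 2, removing each variable's own equation.
Wet = 3Rain + Soil - 1  [with Rain=5, Soil=2]  = 16
Humidity = Wet + Growth + 4  [with Wet=16, Growth=4]  = 24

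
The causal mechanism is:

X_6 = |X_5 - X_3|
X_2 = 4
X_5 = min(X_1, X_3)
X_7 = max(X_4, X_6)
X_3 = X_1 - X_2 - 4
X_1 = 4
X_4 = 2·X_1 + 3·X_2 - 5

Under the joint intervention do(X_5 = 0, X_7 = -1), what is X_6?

Under do(X_5 = 0, X_7 = -1), each intervened variable's structural equation is replaced by its fixed value.
X_3 = X_1 - X_2 - 4  [with X_1=4, X_2=4]  = -4
X_6 = |X_5 - X_3|  [with X_5=0, X_3=-4]  = 4

4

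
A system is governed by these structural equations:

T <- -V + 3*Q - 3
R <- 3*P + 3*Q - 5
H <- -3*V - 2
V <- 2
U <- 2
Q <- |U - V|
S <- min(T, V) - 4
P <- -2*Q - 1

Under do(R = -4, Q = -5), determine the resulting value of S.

Setting R = -4, Q = -5 by intervention discards those variables' equations.
T = -V + 3*Q - 3  [with V=2, Q=-5]  = -20
S = min(T, V) - 4  [with T=-20, V=2]  = -24

-24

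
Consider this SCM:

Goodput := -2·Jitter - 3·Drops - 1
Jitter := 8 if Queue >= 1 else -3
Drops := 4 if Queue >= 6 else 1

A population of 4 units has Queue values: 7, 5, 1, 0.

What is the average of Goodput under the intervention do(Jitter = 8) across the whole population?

Every unit gets Jitter=8 under the intervention. Goodput values become -29, -20, -20, -20; E[Goodput|do(Jitter=8)] = -22.25.

-22.25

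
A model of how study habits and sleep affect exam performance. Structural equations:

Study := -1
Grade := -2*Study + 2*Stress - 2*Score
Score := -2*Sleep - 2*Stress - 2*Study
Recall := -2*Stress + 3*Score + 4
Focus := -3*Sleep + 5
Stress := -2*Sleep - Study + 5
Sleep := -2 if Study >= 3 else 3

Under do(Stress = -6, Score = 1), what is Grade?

-12

Under do(Stress = -6, Score = 1), each intervened variable's structural equation is replaced by its fixed value.
Grade = -2*Study + 2*Stress - 2*Score  [with Study=-1, Stress=-6, Score=1]  = -12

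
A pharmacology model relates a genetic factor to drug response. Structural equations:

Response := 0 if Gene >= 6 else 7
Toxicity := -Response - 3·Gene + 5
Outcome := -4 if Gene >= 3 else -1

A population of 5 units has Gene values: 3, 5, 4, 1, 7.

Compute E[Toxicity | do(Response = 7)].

Every unit gets Response=7 under the intervention. Toxicity values become -11, -17, -14, -5, -23; E[Toxicity|do(Response=7)] = -14.

-14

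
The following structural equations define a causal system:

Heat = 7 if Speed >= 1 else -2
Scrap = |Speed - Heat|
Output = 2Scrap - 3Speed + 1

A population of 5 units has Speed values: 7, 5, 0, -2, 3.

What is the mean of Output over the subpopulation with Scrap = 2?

Observing Scrap=2 restricts to units where Scrap's equation naturally yields 2: Speed ∈ {5, 0}. In that subpopulation Output = -10, 5, mean -2.5.

-2.5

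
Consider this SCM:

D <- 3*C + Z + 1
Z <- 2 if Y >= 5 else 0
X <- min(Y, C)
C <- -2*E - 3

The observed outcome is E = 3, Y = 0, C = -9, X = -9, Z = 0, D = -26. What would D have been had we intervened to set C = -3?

-8

The intervention breaks the incoming arrows to C: C <- -2*E - 3 no longer applies, and C = -3.
Z = 2 if Y >= 5 else 0  [with Y=0]  = 0
D = 3*C + Z + 1  [with C=-3, Z=0]  = -8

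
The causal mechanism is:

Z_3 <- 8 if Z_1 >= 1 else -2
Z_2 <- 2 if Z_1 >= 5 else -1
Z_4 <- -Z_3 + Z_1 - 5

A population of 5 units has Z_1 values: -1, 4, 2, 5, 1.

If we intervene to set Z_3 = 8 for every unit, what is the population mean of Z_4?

-10.8

Every unit gets Z_3=8 under the intervention. Z_4 values become -14, -9, -11, -8, -12; E[Z_4|do(Z_3=8)] = -10.8.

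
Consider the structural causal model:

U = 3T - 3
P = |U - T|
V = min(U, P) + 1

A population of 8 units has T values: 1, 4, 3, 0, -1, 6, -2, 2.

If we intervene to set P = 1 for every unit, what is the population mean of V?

Under do(P=1), P's equation is replaced by P=1 for every unit. Per-unit V: 1, 2, 2, -2, -5, 2, -8, 2. Mean = -0.75.

-0.75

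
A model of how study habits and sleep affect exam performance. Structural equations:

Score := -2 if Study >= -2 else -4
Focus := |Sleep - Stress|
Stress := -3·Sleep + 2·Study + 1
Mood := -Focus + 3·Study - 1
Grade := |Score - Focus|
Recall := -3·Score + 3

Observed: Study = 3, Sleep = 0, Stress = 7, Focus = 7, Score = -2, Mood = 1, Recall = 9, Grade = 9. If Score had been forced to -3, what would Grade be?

do(Score=-3) replaces the equation Score := -2 if Study >= -2 else -4 with the constant Score = -3.
Stress = -3·Sleep + 2·Study + 1  [with Sleep=0, Study=3]  = 7
Focus = |Sleep - Stress|  [with Sleep=0, Stress=7]  = 7
Grade = |Score - Focus|  [with Score=-3, Focus=7]  = 10

10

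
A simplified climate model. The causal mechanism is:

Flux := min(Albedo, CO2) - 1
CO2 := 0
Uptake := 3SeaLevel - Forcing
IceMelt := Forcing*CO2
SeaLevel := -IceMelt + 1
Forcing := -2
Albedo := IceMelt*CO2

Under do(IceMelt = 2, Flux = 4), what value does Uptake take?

Under do(IceMelt = 2, Flux = 4), each intervened variable's structural equation is replaced by its fixed value.
SeaLevel = -IceMelt + 1  [with IceMelt=2]  = -1
Uptake = 3SeaLevel - Forcing  [with SeaLevel=-1, Forcing=-2]  = -1

-1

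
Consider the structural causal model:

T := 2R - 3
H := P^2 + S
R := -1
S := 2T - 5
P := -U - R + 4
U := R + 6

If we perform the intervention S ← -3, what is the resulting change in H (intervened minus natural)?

The intervention breaks the incoming arrows to S: S := 2T - 5 no longer applies, and S = -3.
U = R + 6  [with R=-1]  = 5
P = -U - R + 4  [with U=5, R=-1]  = 0
H = P^2 + S  [with P=0, S=-3]  = -3
Without intervention: U = R + 6  [with R=-1]  = 5; P = -U - R + 4  [with U=5, R=-1]  = 0; T = 2R - 3  [with R=-1]  = -5; S = 2T - 5  [with T=-5]  = -15; H = P^2 + S  [with P=0, S=-15]  = -15.
Change = -3 − (-15) = 12.

12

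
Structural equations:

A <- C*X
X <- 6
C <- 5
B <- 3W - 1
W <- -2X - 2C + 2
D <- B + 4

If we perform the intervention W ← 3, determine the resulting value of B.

8

Intervening sets W = 3 and removes its equation (W <- -2X - 2C + 2).
B = 3W - 1  [with W=3]  = 8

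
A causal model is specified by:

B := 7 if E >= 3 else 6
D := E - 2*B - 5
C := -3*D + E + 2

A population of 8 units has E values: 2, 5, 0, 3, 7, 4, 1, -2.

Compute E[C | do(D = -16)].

Every unit gets D=-16 under the intervention. C values become 52, 55, 50, 53, 57, 54, 51, 48; E[C|do(D=-16)] = 52.5.

52.5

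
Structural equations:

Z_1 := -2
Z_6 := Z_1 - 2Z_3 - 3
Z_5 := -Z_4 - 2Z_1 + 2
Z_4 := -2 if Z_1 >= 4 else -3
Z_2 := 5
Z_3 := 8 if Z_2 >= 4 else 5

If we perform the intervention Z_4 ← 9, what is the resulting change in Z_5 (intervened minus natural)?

Intervening sets Z_4 = 9 and removes its equation (Z_4 := -2 if Z_1 >= 4 else -3).
Z_5 = -Z_4 - 2Z_1 + 2  [with Z_4=9, Z_1=-2]  = -3
Without intervention: Z_4 = -2 if Z_1 >= 4 else -3  [with Z_1=-2]  = -3; Z_5 = -Z_4 - 2Z_1 + 2  [with Z_4=-3, Z_1=-2]  = 9.
Change = -3 − 9 = -12.

-12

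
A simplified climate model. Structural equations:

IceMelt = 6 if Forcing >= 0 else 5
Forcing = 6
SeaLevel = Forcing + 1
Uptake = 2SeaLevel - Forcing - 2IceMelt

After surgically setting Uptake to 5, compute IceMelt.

The intervention breaks the incoming arrows to Uptake: Uptake = 2SeaLevel - Forcing - 2IceMelt no longer applies, and Uptake = 5.
Since IceMelt is not a descendant of the intervened variable, it is unaffected.
IceMelt = 6 if Forcing >= 0 else 5  [with Forcing=6]  = 6

6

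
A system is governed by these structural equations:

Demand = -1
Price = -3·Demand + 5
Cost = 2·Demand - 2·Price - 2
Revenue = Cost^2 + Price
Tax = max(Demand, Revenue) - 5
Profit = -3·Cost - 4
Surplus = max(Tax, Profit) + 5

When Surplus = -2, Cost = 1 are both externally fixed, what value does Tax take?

4

Under do(Surplus = -2, Cost = 1), each intervened variable's structural equation is replaced by its fixed value.
Price = -3·Demand + 5  [with Demand=-1]  = 8
Revenue = Cost^2 + Price  [with Cost=1, Price=8]  = 9
Tax = max(Demand, Revenue) - 5  [with Demand=-1, Revenue=9]  = 4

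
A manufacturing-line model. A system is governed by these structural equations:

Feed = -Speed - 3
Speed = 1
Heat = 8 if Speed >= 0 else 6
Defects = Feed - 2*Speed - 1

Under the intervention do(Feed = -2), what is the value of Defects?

-5

Under do(Feed=-2), the mechanism Feed = -Speed - 3 is discarded; Feed is fixed at -2.
Defects = Feed - 2*Speed - 1  [with Feed=-2, Speed=1]  = -5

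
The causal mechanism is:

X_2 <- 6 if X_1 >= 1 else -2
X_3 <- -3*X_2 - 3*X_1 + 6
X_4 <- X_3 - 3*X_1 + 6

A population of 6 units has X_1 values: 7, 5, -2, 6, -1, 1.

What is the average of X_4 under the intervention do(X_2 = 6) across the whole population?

-22

do(X_2=6) breaks X_2's dependence on X_1. With X_2=6 fixed, X_4 across the units is -48, -36, 6, -42, 0, -12, mean -22.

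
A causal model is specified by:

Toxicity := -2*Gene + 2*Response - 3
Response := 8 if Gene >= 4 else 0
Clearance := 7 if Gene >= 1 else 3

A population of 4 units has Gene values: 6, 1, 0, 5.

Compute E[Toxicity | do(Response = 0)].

Under do(Response=0), Response's equation is replaced by Response=0 for every unit. Per-unit Toxicity: -15, -5, -3, -13. Mean = -9.

-9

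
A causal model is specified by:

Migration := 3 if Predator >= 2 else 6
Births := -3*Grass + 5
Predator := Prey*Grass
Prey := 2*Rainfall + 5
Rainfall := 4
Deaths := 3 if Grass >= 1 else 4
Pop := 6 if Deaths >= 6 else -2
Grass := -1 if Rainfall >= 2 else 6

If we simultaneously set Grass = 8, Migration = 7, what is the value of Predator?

Under do(Grass = 8, Migration = 7), each intervened variable's structural equation is replaced by its fixed value.
Prey = 2*Rainfall + 5  [with Rainfall=4]  = 13
Predator = Prey*Grass  [with Prey=13, Grass=8]  = 104

104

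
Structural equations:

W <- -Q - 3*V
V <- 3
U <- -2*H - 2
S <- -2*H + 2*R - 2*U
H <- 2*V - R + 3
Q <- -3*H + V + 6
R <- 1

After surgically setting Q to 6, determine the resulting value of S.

The intervention breaks the incoming arrows to Q: Q <- -3*H + V + 6 no longer applies, and Q = 6.
No directed path runs from Q to S, so S keeps its natural value.
H = 2*V - R + 3  [with V=3, R=1]  = 8
U = -2*H - 2  [with H=8]  = -18
S = -2*H + 2*R - 2*U  [with H=8, R=1, U=-18]  = 22

22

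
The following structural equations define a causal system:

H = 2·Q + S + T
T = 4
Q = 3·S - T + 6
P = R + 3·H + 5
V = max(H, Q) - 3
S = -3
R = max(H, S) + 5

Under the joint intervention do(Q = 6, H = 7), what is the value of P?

Setting Q = 6, H = 7 by intervention discards those variables' equations.
R = max(H, S) + 5  [with H=7, S=-3]  = 12
P = R + 3·H + 5  [with R=12, H=7]  = 38

38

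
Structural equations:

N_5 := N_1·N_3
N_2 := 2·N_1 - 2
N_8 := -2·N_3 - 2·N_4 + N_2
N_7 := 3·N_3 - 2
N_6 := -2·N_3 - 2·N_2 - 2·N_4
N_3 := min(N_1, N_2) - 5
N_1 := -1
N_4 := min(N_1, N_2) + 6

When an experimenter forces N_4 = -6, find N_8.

26

do(N_4=-6) replaces the equation N_4 := min(N_1, N_2) + 6 with the constant N_4 = -6.
N_2 = 2·N_1 - 2  [with N_1=-1]  = -4
N_3 = min(N_1, N_2) - 5  [with N_1=-1, N_2=-4]  = -9
N_8 = -2·N_3 - 2·N_4 + N_2  [with N_3=-9, N_4=-6, N_2=-4]  = 26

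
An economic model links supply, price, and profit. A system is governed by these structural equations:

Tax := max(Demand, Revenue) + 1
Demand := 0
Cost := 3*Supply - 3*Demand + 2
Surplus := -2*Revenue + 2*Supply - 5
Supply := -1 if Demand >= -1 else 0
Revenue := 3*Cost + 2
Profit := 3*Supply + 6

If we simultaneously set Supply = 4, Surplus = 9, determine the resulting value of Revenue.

Under do(Supply = 4, Surplus = 9), each intervened variable's structural equation is replaced by its fixed value.
Cost = 3*Supply - 3*Demand + 2  [with Supply=4, Demand=0]  = 14
Revenue = 3*Cost + 2  [with Cost=14]  = 44

44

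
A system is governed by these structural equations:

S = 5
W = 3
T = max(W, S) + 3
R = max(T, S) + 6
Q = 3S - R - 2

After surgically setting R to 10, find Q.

Intervening sets R = 10 and removes its equation (R = max(T, S) + 6).
Q = 3S - R - 2  [with S=5, R=10]  = 3

3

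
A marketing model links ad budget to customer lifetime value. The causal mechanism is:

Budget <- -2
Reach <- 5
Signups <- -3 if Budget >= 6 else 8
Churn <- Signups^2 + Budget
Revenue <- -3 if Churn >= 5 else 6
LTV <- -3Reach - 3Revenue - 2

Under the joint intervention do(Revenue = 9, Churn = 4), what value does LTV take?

-44

Setting Revenue = 9, Churn = 4 by intervention discards those variables' equations.
LTV = -3Reach - 3Revenue - 2  [with Reach=5, Revenue=9]  = -44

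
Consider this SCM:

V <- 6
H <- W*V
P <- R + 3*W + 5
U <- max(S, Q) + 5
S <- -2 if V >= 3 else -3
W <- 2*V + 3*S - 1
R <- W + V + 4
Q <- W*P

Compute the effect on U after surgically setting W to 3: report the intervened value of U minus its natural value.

-94

The intervention breaks the incoming arrows to W: W <- 2*V + 3*S - 1 no longer applies, and W = 3.
S = -2 if V >= 3 else -3  [with V=6]  = -2
R = W + V + 4  [with W=3, V=6]  = 13
P = R + 3*W + 5  [with R=13, W=3]  = 27
Q = W*P  [with W=3, P=27]  = 81
U = max(S, Q) + 5  [with S=-2, Q=81]  = 86
Without intervention: S = -2 if V >= 3 else -3  [with V=6]  = -2; W = 2*V + 3*S - 1  [with V=6, S=-2]  = 5; R = W + V + 4  [with W=5, V=6]  = 15; P = R + 3*W + 5  [with R=15, W=5]  = 35; Q = W*P  [with W=5, P=35]  = 175; U = max(S, Q) + 5  [with S=-2, Q=175]  = 180.
Change = 86 − 180 = -94.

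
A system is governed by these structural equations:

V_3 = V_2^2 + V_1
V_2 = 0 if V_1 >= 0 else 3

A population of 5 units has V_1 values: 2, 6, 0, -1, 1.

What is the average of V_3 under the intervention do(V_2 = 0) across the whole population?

Every unit gets V_2=0 under the intervention. V_3 values become 2, 6, 0, -1, 1; E[V_3|do(V_2=0)] = 1.6.

1.6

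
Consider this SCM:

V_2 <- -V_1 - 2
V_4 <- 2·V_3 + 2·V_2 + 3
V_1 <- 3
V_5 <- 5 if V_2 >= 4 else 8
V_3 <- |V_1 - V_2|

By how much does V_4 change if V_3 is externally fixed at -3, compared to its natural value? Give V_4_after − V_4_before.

-22

The intervention breaks the incoming arrows to V_3: V_3 <- |V_1 - V_2| no longer applies, and V_3 = -3.
V_2 = -V_1 - 2  [with V_1=3]  = -5
V_4 = 2·V_3 + 2·V_2 + 3  [with V_3=-3, V_2=-5]  = -13
Without intervention: V_2 = -V_1 - 2  [with V_1=3]  = -5; V_3 = |V_1 - V_2|  [with V_1=3, V_2=-5]  = 8; V_4 = 2·V_3 + 2·V_2 + 3  [with V_3=8, V_2=-5]  = 9.
Change = -13 − 9 = -22.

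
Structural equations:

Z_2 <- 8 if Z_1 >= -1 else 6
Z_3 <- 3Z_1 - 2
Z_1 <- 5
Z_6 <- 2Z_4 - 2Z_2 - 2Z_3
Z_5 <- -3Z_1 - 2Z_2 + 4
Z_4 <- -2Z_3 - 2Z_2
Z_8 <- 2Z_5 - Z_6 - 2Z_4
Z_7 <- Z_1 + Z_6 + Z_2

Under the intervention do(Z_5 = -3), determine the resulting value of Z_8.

do(Z_5=-3) replaces the equation Z_5 <- -3Z_1 - 2Z_2 + 4 with the constant Z_5 = -3.
Z_2 = 8 if Z_1 >= -1 else 6  [with Z_1=5]  = 8
Z_3 = 3Z_1 - 2  [with Z_1=5]  = 13
Z_4 = -2Z_3 - 2Z_2  [with Z_3=13, Z_2=8]  = -42
Z_6 = 2Z_4 - 2Z_2 - 2Z_3  [with Z_4=-42, Z_2=8, Z_3=13]  = -126
Z_8 = 2Z_5 - Z_6 - 2Z_4  [with Z_5=-3, Z_6=-126, Z_4=-42]  = 204

204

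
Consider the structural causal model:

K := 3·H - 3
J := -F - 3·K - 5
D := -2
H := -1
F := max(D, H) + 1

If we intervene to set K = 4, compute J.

Intervening sets K = 4 and removes its equation (K := 3·H - 3).
F = max(D, H) + 1  [with D=-2, H=-1]  = 0
J = -F - 3·K - 5  [with F=0, K=4]  = -17

-17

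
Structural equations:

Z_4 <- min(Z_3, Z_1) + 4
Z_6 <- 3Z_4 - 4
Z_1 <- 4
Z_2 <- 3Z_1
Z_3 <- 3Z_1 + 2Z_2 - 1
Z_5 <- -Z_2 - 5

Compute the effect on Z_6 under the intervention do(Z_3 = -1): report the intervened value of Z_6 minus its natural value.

The intervention breaks the incoming arrows to Z_3: Z_3 <- 3Z_1 + 2Z_2 - 1 no longer applies, and Z_3 = -1.
Z_4 = min(Z_3, Z_1) + 4  [with Z_3=-1, Z_1=4]  = 3
Z_6 = 3Z_4 - 4  [with Z_4=3]  = 5
Without intervention: Z_2 = 3Z_1  [with Z_1=4]  = 12; Z_3 = 3Z_1 + 2Z_2 - 1  [with Z_1=4, Z_2=12]  = 35; Z_4 = min(Z_3, Z_1) + 4  [with Z_3=35, Z_1=4]  = 8; Z_6 = 3Z_4 - 4  [with Z_4=8]  = 20.
Change = 5 − 20 = -15.

-15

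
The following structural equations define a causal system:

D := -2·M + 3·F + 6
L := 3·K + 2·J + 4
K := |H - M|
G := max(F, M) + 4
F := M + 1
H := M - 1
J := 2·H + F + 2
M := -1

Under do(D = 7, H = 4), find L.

Under do(D = 7, H = 4), each intervened variable's structural equation is replaced by its fixed value.
F = M + 1  [with M=-1]  = 0
K = |H - M|  [with H=4, M=-1]  = 5
J = 2·H + F + 2  [with H=4, F=0]  = 10
L = 3·K + 2·J + 4  [with K=5, J=10]  = 39

39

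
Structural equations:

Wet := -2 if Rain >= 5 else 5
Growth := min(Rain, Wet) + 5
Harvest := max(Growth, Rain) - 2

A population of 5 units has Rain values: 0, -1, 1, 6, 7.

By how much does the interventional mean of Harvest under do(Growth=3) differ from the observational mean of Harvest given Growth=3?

-2.1

Under do(Growth=3), Growth's equation is replaced by Growth=3 for every unit. Per-unit Harvest: 1, 1, 1, 4, 5. Mean = 2.4.
Observing Growth=3 restricts to units where Growth's equation naturally yields 3: Rain ∈ {6, 7}. In that subpopulation Harvest = 4, 5, mean 4.5.
Difference = 2.4 − 4.5 = -2.1.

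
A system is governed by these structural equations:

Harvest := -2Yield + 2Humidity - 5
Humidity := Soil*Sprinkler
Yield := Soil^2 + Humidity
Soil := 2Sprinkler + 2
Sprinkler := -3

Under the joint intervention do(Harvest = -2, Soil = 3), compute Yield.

Setting Harvest = -2, Soil = 3 by intervention discards those variables' equations.
Humidity = Soil*Sprinkler  [with Soil=3, Sprinkler=-3]  = -9
Yield = Soil^2 + Humidity  [with Soil=3, Humidity=-9]  = 0

0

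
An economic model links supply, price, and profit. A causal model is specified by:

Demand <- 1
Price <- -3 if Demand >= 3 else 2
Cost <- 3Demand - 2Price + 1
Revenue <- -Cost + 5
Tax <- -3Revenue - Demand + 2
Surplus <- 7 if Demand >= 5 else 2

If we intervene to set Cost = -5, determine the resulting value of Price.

2

Under do(Cost=-5), the mechanism Cost <- 3Demand - 2Price + 1 is discarded; Cost is fixed at -5.
Since Price is not a descendant of the intervened variable, it is unaffected.
Price = -3 if Demand >= 3 else 2  [with Demand=1]  = 2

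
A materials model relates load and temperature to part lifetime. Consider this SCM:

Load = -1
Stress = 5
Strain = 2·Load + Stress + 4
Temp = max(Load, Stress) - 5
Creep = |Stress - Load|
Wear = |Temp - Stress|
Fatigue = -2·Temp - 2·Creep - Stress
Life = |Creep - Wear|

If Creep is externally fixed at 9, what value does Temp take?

0

The intervention breaks the incoming arrows to Creep: Creep = |Stress - Load| no longer applies, and Creep = 9.
Since Temp is not a descendant of the intervened variable, it is unaffected.
Temp = max(Load, Stress) - 5  [with Load=-1, Stress=5]  = 0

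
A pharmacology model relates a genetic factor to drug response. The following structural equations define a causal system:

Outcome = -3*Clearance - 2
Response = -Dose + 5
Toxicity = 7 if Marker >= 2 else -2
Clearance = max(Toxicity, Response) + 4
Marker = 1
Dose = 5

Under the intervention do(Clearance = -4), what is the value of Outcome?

The intervention breaks the incoming arrows to Clearance: Clearance = max(Toxicity, Response) + 4 no longer applies, and Clearance = -4.
Outcome = -3*Clearance - 2  [with Clearance=-4]  = 10

10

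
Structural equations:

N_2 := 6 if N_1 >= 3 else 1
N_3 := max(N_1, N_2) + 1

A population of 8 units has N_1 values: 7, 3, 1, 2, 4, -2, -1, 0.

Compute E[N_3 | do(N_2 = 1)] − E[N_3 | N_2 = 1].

Every unit gets N_2=1 under the intervention. N_3 values become 8, 4, 2, 3, 5, 2, 2, 2; E[N_3|do(N_2=1)] = 3.5.
E[N_3|N_2=1] averages over only the 5 units with N_2=1 (N_1 = 1, 2, -2, -1, 0): N_3 = 2, 3, 2, 2, 2, mean 2.2.
Difference = 3.5 − 2.2 = 1.3.

1.3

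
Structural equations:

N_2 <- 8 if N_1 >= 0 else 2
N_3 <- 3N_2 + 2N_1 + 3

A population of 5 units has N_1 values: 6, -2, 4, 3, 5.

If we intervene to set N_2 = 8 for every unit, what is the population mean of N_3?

do(N_2=8) breaks N_2's dependence on N_1. With N_2=8 fixed, N_3 across the units is 39, 23, 35, 33, 37, mean 33.4.

33.4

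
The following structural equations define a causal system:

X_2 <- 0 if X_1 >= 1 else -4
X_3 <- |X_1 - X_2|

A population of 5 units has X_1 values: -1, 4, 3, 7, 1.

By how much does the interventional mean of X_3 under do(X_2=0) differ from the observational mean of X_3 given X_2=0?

The intervention sets X_2=0 in all 5 units regardless of X_1. Recomputing X_3 per unit gives 1, 4, 3, 7, 1; average 3.2.
E[X_3|X_2=0] averages over only the 4 units with X_2=0 (X_1 = 4, 3, 7, 1): X_3 = 4, 3, 7, 1, mean 3.75.
Difference = 3.2 − 3.75 = -0.55.

-0.55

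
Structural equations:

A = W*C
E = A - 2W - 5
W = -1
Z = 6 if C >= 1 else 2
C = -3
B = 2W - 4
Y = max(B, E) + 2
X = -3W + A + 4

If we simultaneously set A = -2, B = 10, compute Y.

12

Setting A = -2, B = 10 by intervention discards those variables' equations.
E = A - 2W - 5  [with A=-2, W=-1]  = -5
Y = max(B, E) + 2  [with B=10, E=-5]  = 12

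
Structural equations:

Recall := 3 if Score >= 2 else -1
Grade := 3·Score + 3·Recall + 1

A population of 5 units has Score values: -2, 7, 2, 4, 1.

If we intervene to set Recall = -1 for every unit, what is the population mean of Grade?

5.2

do(Recall=-1) breaks Recall's dependence on Score. With Recall=-1 fixed, Grade across the units is -8, 19, 4, 10, 1, mean 5.2.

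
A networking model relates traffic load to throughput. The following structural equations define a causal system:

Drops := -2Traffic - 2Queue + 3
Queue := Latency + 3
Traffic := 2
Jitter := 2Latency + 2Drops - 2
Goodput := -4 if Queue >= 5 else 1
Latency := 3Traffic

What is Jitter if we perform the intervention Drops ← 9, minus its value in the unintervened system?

Intervening sets Drops = 9 and removes its equation (Drops := -2Traffic - 2Queue + 3).
Latency = 3Traffic  [with Traffic=2]  = 6
Jitter = 2Latency + 2Drops - 2  [with Latency=6, Drops=9]  = 28
Without intervention: Latency = 3Traffic  [with Traffic=2]  = 6; Queue = Latency + 3  [with Latency=6]  = 9; Drops = -2Traffic - 2Queue + 3  [with Traffic=2, Queue=9]  = -19; Jitter = 2Latency + 2Drops - 2  [with Latency=6, Drops=-19]  = -28.
Change = 28 − (-28) = 56.

56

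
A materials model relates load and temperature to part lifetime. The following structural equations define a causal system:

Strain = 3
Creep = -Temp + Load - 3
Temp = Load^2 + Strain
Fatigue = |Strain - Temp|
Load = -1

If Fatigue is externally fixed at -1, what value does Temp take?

4

do(Fatigue=-1) replaces the equation Fatigue = |Strain - Temp| with the constant Fatigue = -1.
Temp is not downstream of the intervention, so its value is determined by the original equations.
Temp = Load^2 + Strain  [with Load=-1, Strain=3]  = 4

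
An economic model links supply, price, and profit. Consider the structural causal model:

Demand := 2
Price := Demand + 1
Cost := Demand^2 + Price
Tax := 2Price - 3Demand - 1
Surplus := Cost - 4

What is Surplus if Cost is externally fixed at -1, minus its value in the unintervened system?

-8

do(Cost=-1) replaces the equation Cost := Demand^2 + Price with the constant Cost = -1.
Surplus = Cost - 4  [with Cost=-1]  = -5
Without intervention: Price = Demand + 1  [with Demand=2]  = 3; Cost = Demand^2 + Price  [with Demand=2, Price=3]  = 7; Surplus = Cost - 4  [with Cost=7]  = 3.
Change = -5 − 3 = -8.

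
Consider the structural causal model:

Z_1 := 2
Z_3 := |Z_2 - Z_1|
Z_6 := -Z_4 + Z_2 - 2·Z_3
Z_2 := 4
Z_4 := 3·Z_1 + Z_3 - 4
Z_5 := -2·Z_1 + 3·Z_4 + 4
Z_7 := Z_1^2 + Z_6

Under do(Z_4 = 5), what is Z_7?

The intervention breaks the incoming arrows to Z_4: Z_4 := 3·Z_1 + Z_3 - 4 no longer applies, and Z_4 = 5.
Z_3 = |Z_2 - Z_1|  [with Z_2=4, Z_1=2]  = 2
Z_6 = -Z_4 + Z_2 - 2·Z_3  [with Z_4=5, Z_2=4, Z_3=2]  = -5
Z_7 = Z_1^2 + Z_6  [with Z_1=2, Z_6=-5]  = -1

-1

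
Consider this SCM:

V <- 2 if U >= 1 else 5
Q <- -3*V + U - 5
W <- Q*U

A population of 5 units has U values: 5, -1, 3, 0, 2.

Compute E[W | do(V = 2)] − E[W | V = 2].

12

The intervention sets V=2 in all 5 units regardless of U. Recomputing W per unit gives -30, 12, -24, 0, -18; average -12.
Conditioning on V=2 selects the 3 unit(s) with U ∈ {5, 3, 2}. Their W values: -30, -24, -18. Mean = -24.
Difference = -12 − (-24) = 12.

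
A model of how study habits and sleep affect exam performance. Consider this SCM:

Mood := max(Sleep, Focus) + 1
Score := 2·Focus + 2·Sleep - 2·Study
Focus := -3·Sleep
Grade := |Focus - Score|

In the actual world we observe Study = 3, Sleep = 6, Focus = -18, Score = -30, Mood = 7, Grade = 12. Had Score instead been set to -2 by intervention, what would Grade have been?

Under do(Score=-2), the mechanism Score := 2·Focus + 2·Sleep - 2·Study is discarded; Score is fixed at -2.
Focus = -3·Sleep  [with Sleep=6]  = -18
Grade = |Focus - Score|  [with Focus=-18, Score=-2]  = 16

16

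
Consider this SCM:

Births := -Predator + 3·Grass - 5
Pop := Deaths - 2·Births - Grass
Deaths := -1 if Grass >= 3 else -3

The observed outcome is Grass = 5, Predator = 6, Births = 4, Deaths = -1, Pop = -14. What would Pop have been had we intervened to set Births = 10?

do(Births=10) replaces the equation Births := -Predator + 3·Grass - 5 with the constant Births = 10.
Deaths = -1 if Grass >= 3 else -3  [with Grass=5]  = -1
Pop = Deaths - 2·Births - Grass  [with Deaths=-1, Births=10, Grass=5]  = -26

-26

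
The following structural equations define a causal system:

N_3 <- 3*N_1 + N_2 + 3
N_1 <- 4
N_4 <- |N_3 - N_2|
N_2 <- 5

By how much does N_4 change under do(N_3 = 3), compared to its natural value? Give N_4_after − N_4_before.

The intervention breaks the incoming arrows to N_3: N_3 <- 3*N_1 + N_2 + 3 no longer applies, and N_3 = 3.
N_4 = |N_3 - N_2|  [with N_3=3, N_2=5]  = 2
Without intervention: N_3 = 3*N_1 + N_2 + 3  [with N_1=4, N_2=5]  = 20; N_4 = |N_3 - N_2|  [with N_3=20, N_2=5]  = 15.
Change = 2 − 15 = -13.

-13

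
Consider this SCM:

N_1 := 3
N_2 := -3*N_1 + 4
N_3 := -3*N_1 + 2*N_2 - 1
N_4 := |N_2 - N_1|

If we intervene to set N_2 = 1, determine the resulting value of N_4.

2

Under do(N_2=1), the mechanism N_2 := -3*N_1 + 4 is discarded; N_2 is fixed at 1.
N_4 = |N_2 - N_1|  [with N_2=1, N_1=3]  = 2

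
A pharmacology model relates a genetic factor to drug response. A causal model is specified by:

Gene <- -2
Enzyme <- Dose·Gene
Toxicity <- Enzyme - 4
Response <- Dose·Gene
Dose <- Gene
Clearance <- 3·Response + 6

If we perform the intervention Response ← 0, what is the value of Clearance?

6

Under do(Response=0), the mechanism Response <- Dose·Gene is discarded; Response is fixed at 0.
Clearance = 3·Response + 6  [with Response=0]  = 6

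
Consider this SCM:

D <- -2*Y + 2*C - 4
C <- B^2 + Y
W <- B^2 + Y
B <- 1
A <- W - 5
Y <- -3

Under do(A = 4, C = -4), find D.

Setting A = 4, C = -4 by intervention discards those variables' equations.
D = -2*Y + 2*C - 4  [with Y=-3, C=-4]  = -6

-6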